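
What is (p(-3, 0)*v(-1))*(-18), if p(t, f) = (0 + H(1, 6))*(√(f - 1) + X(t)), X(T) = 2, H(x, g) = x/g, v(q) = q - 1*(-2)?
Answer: -6 - 3*I ≈ -6.0 - 3.0*I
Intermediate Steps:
v(q) = 2 + q (v(q) = q + 2 = 2 + q)
p(t, f) = ⅓ + √(-1 + f)/6 (p(t, f) = (0 + 1/6)*(√(f - 1) + 2) = (0 + 1*(⅙))*(√(-1 + f) + 2) = (0 + ⅙)*(2 + √(-1 + f)) = (2 + √(-1 + f))/6 = ⅓ + √(-1 + f)/6)
(p(-3, 0)*v(-1))*(-18) = ((⅓ + √(-1 + 0)/6)*(2 - 1))*(-18) = ((⅓ + √(-1)/6)*1)*(-18) = ((⅓ + I/6)*1)*(-18) = (⅓ + I/6)*(-18) = -6 - 3*I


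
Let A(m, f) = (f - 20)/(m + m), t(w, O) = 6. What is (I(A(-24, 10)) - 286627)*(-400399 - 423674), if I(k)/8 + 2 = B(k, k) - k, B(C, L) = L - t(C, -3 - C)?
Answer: 236254312443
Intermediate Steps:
A(m, f) = (-20 + f)/(2*m) (A(m, f) = (-20 + f)/((2*m)) = (-20 + f)*(1/(2*m)) = (-20 + f)/(2*m))
B(C, L) = -6 + L (B(C, L) = L - 1*6 = L - 6 = -6 + L)
I(k) = -64 (I(k) = -16 + 8*((-6 + k) - k) = -16 + 8*(-6) = -16 - 48 = -64)
(I(A(-24, 10)) - 286627)*(-400399 - 423674) = (-64 - 286627)*(-400399 - 423674) = -286691*(-824073) = 236254312443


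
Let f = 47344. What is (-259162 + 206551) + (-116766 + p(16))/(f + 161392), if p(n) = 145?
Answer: -10981926317/208736 ≈ -52612.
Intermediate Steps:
(-259162 + 206551) + (-116766 + p(16))/(f + 161392) = (-259162 + 206551) + (-116766 + 145)/(47344 + 161392) = -52611 - 116621/208736 = -10981926317/208736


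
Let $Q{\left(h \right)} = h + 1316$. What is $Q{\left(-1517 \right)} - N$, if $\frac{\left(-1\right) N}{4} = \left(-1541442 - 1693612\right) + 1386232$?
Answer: $-7395489$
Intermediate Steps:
$Q{\left(h \right)} = 1316 + h$
$N = 7395288$ ($N = - 4 \left(\left(-1541442 - 1693612\right) + 1386232\right) = - 4 \left(-3235054 + 1386232\right) = \left(-4\right) \left(-1848822\right) = 7395288$)
$Q{\left(-1517 \right)} - N = \left(1316 - 1517\right) - 7395288 = -201 - 7395288 = -7395489$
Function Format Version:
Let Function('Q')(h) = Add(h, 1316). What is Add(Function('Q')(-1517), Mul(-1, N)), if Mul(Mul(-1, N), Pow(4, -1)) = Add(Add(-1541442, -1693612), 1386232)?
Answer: -7395489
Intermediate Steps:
Function('Q')(h) = Add(1316, h)
N = 7395288 (N = Mul(-4, Add(Add(-1541442, -1693612), 1386232)) = Mul(-4, Add(-3235054, 1386232)) = Mul(-4, -1848822) = 7395288)
Add(Function('Q')(-1517), Mul(-1, N)) = Add(Add(1316, -1517), Mul(-1, 7395288)) = Add(-201, -7395288) = -7395489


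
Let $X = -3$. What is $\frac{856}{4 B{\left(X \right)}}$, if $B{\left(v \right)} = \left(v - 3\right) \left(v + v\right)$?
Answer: $\frac{107}{18} \approx 5.9444$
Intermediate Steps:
$B{\left(v \right)} = 2 v \left(-3 + v\right)$ ($B{\left(v \right)} = \left(-3 + v\right) 2 v = 2 v \left(-3 + v\right)$)
$\frac{856}{4 B{\left(X \right)}} = \frac{856}{4 \cdot 2 \left(-3\right) \left(-3 - 3\right)} = \frac{856}{4 \cdot 2 \left(-3\right) \left(-6\right)} = \frac{856}{4 \cdot 36} = \frac{856}{144} = 856 \cdot \frac{1}{144} = \frac{107}{18}$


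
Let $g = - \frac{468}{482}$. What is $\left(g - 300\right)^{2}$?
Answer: $\frac{5261181156}{58081} \approx 90584.0$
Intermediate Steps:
$g = - \frac{234}{241}$ ($g = \left(-468\right) \frac{1}{482} = - \frac{234}{241} \approx -0.97095$)
$\left(g - 300\right)^{2} = \left(- \frac{234}{241} - 300\right)^{2} = \left(- \frac{72534}{241}\right)^{2} = \frac{5261181156}{58081}$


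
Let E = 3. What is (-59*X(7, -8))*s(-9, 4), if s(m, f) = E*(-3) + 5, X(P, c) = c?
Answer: -1888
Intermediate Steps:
s(m, f) = -4 (s(m, f) = 3*(-3) + 5 = -9 + 5 = -4)
(-59*X(7, -8))*s(-9, 4) = -59*(-8)*(-4) = 472*(-4) = -1888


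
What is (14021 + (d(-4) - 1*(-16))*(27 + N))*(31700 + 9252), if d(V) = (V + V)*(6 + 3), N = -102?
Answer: 746186392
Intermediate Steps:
d(V) = 18*V (d(V) = (2*V)*9 = 18*V)
(14021 + (d(-4) - 1*(-16))*(27 + N))*(31700 + 9252) = (14021 + (18*(-4) - 1*(-16))*(27 - 102))*(31700 + 9252) = (14021 + (-72 + 16)*(-75))*40952 = (14021 - 56*(-75))*40952 = (14021 + 4200)*40952 = 18221*40952 = 746186392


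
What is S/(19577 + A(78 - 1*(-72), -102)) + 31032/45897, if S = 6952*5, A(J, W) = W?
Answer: 146648528/59589605 ≈ 2.4610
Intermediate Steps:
S = 34760
S/(19577 + A(78 - 1*(-72), -102)) + 31032/45897 = 34760/(19577 - 102) + 31032/45897 = 34760/19475 + 31032*(1/45897) = 34760*(1/19475) + 10344/15299 = 6952/3895 + 10344/15299 = 146648528/59589605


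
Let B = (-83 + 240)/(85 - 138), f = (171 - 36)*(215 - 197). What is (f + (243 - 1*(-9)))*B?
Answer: -421074/53 ≈ -7944.8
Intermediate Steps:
f = 2430 (f = 135*18 = 2430)
B = -157/53 (B = 157/(-53) = 157*(-1/53) = -157/53 ≈ -2.9623)
(f + (243 - 1*(-9)))*B = (2430 + (243 - 1*(-9)))*(-157/53) = (2430 + (243 + 9))*(-157/53) = (2430 + 252)*(-157/53) = 2682*(-157/53) = -421074/53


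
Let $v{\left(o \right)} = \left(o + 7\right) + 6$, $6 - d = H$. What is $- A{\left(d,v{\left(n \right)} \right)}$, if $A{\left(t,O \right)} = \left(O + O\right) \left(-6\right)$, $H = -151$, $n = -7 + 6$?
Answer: $144$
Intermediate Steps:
$n = -1$
$d = 157$ ($d = 6 - -151 = 6 + 151 = 157$)
$v{\left(o \right)} = 13 + o$ ($v{\left(o \right)} = \left(7 + o\right) + 6 = 13 + o$)
$A{\left(t,O \right)} = - 12 O$ ($A{\left(t,O \right)} = 2 O \left(-6\right) = - 12 O$)
$- A{\left(d,v{\left(n \right)} \right)} = - \left(-12\right) \left(13 - 1\right) = - \left(-12\right) 12 = \left(-1\right) \left(-144\right) = 144$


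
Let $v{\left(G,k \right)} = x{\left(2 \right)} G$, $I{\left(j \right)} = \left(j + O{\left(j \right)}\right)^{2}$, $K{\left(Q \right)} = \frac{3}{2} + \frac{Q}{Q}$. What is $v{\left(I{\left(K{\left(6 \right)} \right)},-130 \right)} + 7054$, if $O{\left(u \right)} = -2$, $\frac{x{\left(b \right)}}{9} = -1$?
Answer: $\frac{28207}{4} \approx 7051.8$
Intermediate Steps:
$x{\left(b \right)} = -9$ ($x{\left(b \right)} = 9 \left(-1\right) = -9$)
$K{\left(Q \right)} = \frac{5}{2}$ ($K{\left(Q \right)} = 3 \cdot \frac{1}{2} + 1 = \frac{3}{2} + 1 = \frac{5}{2}$)
$I{\left(j \right)} = \left(-2 + j\right)^{2}$ ($I{\left(j \right)} = \left(j - 2\right)^{2} = \left(-2 + j\right)^{2}$)
$v{\left(G,k \right)} = - 9 G$
$v{\left(I{\left(K{\left(6 \right)} \right)},-130 \right)} + 7054 = - 9 \left(-2 + \frac{5}{2}\right)^{2} + 7054 = - \frac{9}{4} + 7054 = \frac{28207}{4}$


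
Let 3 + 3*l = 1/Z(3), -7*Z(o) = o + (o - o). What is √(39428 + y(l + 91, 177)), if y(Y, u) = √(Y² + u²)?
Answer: √(354852 + √3182458)/3 ≈ 199.06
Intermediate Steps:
Z(o) = -o/7 (Z(o) = -(o + (o - o))/7 = -(o + 0)/7 = -o/7)
l = -16/9 (l = -1 + 1/(3*((-⅐*3))) = -1 + 1/(3*(-3/7)) = -1 + (⅓)*(-7/3) = -1 - 7/9 = -16/9 ≈ -1.7778)
√(39428 + y(l + 91, 177)) = √(39428 + √((-16/9 + 91)² + 177²)) = √(39428 + √((803/9)² + 31329)) = √(39428 + √(644809/81 + 31329)) = √(39428 + √(3182458/81)) = √(39428 + √3182458/9)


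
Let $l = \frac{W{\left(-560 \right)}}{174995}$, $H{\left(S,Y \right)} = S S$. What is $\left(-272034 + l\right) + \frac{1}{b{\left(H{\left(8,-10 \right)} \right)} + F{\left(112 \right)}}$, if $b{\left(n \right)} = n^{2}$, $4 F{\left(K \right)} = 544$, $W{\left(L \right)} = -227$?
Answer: $- \frac{201462624946229}{740578840} \approx -2.7203 \cdot 10^{5}$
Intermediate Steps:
$F{\left(K \right)} = 136$ ($F{\left(K \right)} = \frac{1}{4} \cdot 544 = 136$)
$H{\left(S,Y \right)} = S^{2}$
$l = - \frac{227}{174995} \approx -0.0012972$
$\left(-272034 + l\right) + \frac{1}{b{\left(H{\left(8,-10 \right)} \right)} + F{\left(112 \right)}} = \left(-272034 - \frac{227}{174995}\right) + \frac{1}{\left(8^{2}\right)^{2} + 136} = - \frac{47604590057}{174995} + \frac{1}{64^{2} + 136} = - \frac{47604590057}{174995} + \frac{1}{4096 + 136} = - \frac{47604590057}{174995} + \frac{1}{4232} = - \frac{201462624946229}{740578840}$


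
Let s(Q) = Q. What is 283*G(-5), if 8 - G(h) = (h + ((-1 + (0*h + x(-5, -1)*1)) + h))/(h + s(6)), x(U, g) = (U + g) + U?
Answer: 8490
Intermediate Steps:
x(U, g) = g + 2*U
G(h) = 8 - (-12 + 2*h)/(6 + h) (G(h) = 8 - (h + ((-1 + (0*h + (-1 + 2*(-5))*1)) + h))/(h + 6) = 8 - (h + ((-1 + (0 + (-1 - 10)*1)) + h))/(6 + h) = 8 - (h + ((-1 + (0 - 11*1)) + h))/(6 + h) = 8 - (h + ((-1 + (0 - 11)) + h))/(6 + h) = 8 - (h + ((-1 - 11) + h))/(6 + h) = 8 - (h + (-12 + h))/(6 + h) = 8 - (-12 + 2*h)/(6 + h))
283*G(-5) = 283*(6*(10 - 5)/(6 - 5)) = 283*(6*5/1) = 283*(6*1*5) = 283*30 = 8490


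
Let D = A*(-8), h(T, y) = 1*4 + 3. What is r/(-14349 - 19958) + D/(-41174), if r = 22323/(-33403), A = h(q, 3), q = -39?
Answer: 664211261/481465530923 ≈ 0.0013796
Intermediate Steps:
h(T, y) = 7 (h(T, y) = 4 + 3 = 7)
A = 7
D = -56 (D = 7*(-8) = -56)
r = -22323/33403 (r = 22323*(-1/33403) = -22323/33403 ≈ -0.66829)
r/(-14349 - 19958) + D/(-41174) = -22323/(33403*(-14349 - 19958)) - 56/(-41174) = -22323/33403/(-34307) - 56*(-1/41174) = -22323/33403*(-1/34307) + 4/2941 = 3189/163708103 + 4/2941 = 664211261/481465530923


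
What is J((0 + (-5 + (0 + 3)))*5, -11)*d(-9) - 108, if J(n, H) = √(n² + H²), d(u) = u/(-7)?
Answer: -108 + 9*√221/7 ≈ -88.886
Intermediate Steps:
d(u) = -u/7 (d(u) = u*(-⅐) = -u/7)
J(n, H) = √(H² + n²)
J((0 + (-5 + (0 + 3)))*5, -11)*d(-9) - 108 = √((-11)² + ((0 + (-5 + (0 + 3)))*5)²)*(-⅐*(-9)) - 108 = √(121 + ((0 + (-5 + 3))*5)²)*(9/7) - 108 = √(121 + ((0 - 2)*5)²)*(9/7) - 108 = √(121 + (-2*5)²)*(9/7) - 108 = √(121 + (-10)²)*(9/7) - 108 = √(121 + 100)*(9/7) - 108 = √221*(9/7) - 108 = 9*√221/7 - 108 = -108 + 9*√221/7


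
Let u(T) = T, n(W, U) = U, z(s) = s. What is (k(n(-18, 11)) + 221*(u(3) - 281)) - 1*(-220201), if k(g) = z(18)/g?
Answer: 1746411/11 ≈ 1.5876e+5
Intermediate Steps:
k(g) = 18/g
(k(n(-18, 11)) + 221*(u(3) - 281)) - 1*(-220201) = (18/11 + 221*(3 - 281)) - 1*(-220201) = (18*(1/11) + 221*(-278)) + 220201 = (18/11 - 61438) + 220201 = -675800/11 + 220201 = 1746411/11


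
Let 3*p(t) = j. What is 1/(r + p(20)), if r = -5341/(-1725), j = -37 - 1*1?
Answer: -575/5503 ≈ -0.10449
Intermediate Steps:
j = -38 (j = -37 - 1 = -38)
p(t) = -38/3 (p(t) = (⅓)*(-38) = -38/3)
r = 5341/1725 (r = -5341*(-1/1725) = 5341/1725 ≈ 3.0962)
1/(r + p(20)) = 1/(5341/1725 - 38/3) = 1/(-5503/575) = -575/5503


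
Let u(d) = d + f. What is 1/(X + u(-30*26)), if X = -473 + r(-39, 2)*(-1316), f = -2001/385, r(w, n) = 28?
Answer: -385/14670886 ≈ -2.6242e-5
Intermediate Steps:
f = -2001/385 (f = -2001*1/385 = -2001/385 ≈ -5.1974)
u(d) = -2001/385 + d (u(d) = d - 2001/385 = -2001/385 + d)
X = -37321 (X = -473 + 28*(-1316) = -473 - 36848 = -37321)
1/(X + u(-30*26)) = 1/(-37321 + (-2001/385 - 30*26)) = 1/(-37321 + (-2001/385 - 780)) = 1/(-37321 - 302301/385) = 1/(-14670886/385) = -385/14670886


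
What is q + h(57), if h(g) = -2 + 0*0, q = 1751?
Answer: 1749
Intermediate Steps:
h(g) = -2 (h(g) = -2 + 0 = -2)
q + h(57) = 1751 - 2 = 1749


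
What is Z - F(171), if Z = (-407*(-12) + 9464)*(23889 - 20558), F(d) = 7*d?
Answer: 47791991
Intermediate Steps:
Z = 47793188 (Z = (4884 + 9464)*3331 = 14348*3331 = 47793188)
Z - F(171) = 47793188 - 7*171 = 47793188 - 1*1197 = 47793188 - 1197 = 47791991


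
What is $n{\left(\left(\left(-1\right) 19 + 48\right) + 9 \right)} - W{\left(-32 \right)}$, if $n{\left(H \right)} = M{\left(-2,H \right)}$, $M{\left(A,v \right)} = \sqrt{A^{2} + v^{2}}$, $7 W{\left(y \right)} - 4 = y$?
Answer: $4 + 2 \sqrt{362} \approx 42.053$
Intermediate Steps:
$W{\left(y \right)} = \frac{4}{7} + \frac{y}{7}$
$n{\left(H \right)} = \sqrt{4 + H^{2}}$ ($n{\left(H \right)} = \sqrt{\left(-2\right)^{2} + H^{2}} = \sqrt{4 + H^{2}}$)
$n{\left(\left(\left(-1\right) 19 + 48\right) + 9 \right)} - W{\left(-32 \right)} = \sqrt{4 + \left(\left(\left(-1\right) 19 + 48\right) + 9\right)^{2}} - \left(\frac{4}{7} + \frac{1}{7} \left(-32\right)\right) = \sqrt{4 + \left(\left(-19 + 48\right) + 9\right)^{2}} - \left(\frac{4}{7} - \frac{32}{7}\right) = \sqrt{4 + \left(29 + 9\right)^{2}} - -4 = \sqrt{4 + 38^{2}} + 4 = \sqrt{4 + 1444} + 4 = \sqrt{1448} + 4 = 2 \sqrt{362} + 4 = 4 + 2 \sqrt{362}$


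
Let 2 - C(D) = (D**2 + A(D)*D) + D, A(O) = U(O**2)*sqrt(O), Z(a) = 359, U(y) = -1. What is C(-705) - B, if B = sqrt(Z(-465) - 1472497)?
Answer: -496318 - I*sqrt(1472138) - 705*I*sqrt(705) ≈ -4.9632e+5 - 19932.0*I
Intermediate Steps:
A(O) = -sqrt(O)
C(D) = 2 + D**(3/2) - D - D**2 (C(D) = 2 - ((D**2 + (-sqrt(D))*D) + D) = 2 - ((D**2 - D**(3/2)) + D) = 2 - (D + D**2 - D**(3/2)) = 2 + (D**(3/2) - D - D**2) = 2 + D**(3/2) - D - D**2)
B = I*sqrt(1472138) (B = sqrt(359 - 1472497) = sqrt(-1472138) = I*sqrt(1472138) ≈ 1213.3*I)
C(-705) - B = (2 + (-705)**(3/2) - 1*(-705) - 1*(-705)**2) - I*sqrt(1472138) = (2 - 705*I*sqrt(705) + 705 - 1*497025) - I*sqrt(1472138) = (2 - 705*I*sqrt(705) + 705 - 497025) - I*sqrt(1472138) = (-496318 - 705*I*sqrt(705)) - I*sqrt(1472138) = -496318 - I*sqrt(1472138) - 705*I*sqrt(705)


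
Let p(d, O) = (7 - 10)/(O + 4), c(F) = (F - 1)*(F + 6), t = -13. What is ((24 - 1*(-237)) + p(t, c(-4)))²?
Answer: 273529/4 ≈ 68382.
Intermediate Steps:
c(F) = (-1 + F)*(6 + F)
p(d, O) = -3/(4 + O)
((24 - 1*(-237)) + p(t, c(-4)))² = ((24 - 1*(-237)) - 3/(4 + (-6 + (-4)² + 5*(-4))))² = ((24 + 237) - 3/(4 + (-6 + 16 - 20)))² = (261 - 3/(4 - 10))² = (261 - 3/(-6))² = (261 - 3*(-⅙))² = (261 + ½)² = (523/2)² = 273529/4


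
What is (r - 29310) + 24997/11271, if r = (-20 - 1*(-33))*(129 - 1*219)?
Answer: -343515083/11271 ≈ -30478.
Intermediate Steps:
r = -1170 (r = (-20 + 33)*(129 - 219) = 13*(-90) = -1170)
(r - 29310) + 24997/11271 = (-1170 - 29310) + 24997/11271 = -30480 + 24997*(1/11271) = -30480 + 24997/11271 = -343515083/11271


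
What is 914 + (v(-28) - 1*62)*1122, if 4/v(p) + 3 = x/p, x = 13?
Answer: -6784714/97 ≈ -69946.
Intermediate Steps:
v(p) = 4/(-3 + 13/p)
914 + (v(-28) - 1*62)*1122 = 914 + (-4*(-28)/(-13 + 3*(-28)) - 1*62)*1122 = 914 + (-4*(-28)/(-13 - 84) - 62)*1122 = 914 + (-4*(-28)/(-97) - 62)*1122 = 914 + (-4*(-28)*(-1/97) - 62)*1122 = 914 + (-112/97 - 62)*1122 = 914 - 6126/97*1122 = 914 - 6873372/97 = -6784714/97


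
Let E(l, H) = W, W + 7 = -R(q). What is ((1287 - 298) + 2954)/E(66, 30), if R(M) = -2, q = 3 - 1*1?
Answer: -3943/5 ≈ -788.60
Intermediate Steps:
q = 2 (q = 3 - 1 = 2)
W = -5 (W = -7 - 1*(-2) = -7 + 2 = -5)
E(l, H) = -5
((1287 - 298) + 2954)/E(66, 30) = ((1287 - 298) + 2954)/(-5) = (989 + 2954)*(-⅕) = 3943*(-⅕) = -3943/5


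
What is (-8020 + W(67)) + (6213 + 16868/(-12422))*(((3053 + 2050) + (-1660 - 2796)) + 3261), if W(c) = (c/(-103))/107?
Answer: 1661116165211855/68451431 ≈ 2.4267e+7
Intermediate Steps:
W(c) = -c/11021 (W(c) = (c*(-1/103))*(1/107) = -c/103*(1/107) = -c/11021)
(-8020 + W(67)) + (6213 + 16868/(-12422))*(((3053 + 2050) + (-1660 - 2796)) + 3261) = (-8020 - 1/11021*67) + (6213 + 16868/(-12422))*(((3053 + 2050) + (-1660 - 2796)) + 3261) = (-8020 - 67/11021) + (6213 + 16868*(-1/12422))*((5103 - 4456) + 3261) = -88388487/11021 + (6213 - 8434/6211)*(647 + 3261) = -88388487/11021 + (38580509/6211)*3908 = -88388487/11021 + 150772629172/6211 = 1661116165211855/68451431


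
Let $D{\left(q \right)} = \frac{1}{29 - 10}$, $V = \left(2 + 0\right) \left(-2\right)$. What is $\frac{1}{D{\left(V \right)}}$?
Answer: $19$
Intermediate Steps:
$V = -4$ ($V = 2 \left(-2\right) = -4$)
$D{\left(q \right)} = \frac{1}{19}$
$\frac{1}{D{\left(V \right)}} = \frac{1}{\frac{1}{19}} = 19$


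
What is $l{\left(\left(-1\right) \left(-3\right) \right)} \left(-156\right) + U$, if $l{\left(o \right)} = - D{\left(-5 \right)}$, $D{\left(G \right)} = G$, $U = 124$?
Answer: $-656$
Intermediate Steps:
$l{\left(o \right)} = 5$ ($l{\left(o \right)} = \left(-1\right) \left(-5\right) = 5$)
$l{\left(\left(-1\right) \left(-3\right) \right)} \left(-156\right) + U = 5 \left(-156\right) + 124 = -780 + 124 = -656$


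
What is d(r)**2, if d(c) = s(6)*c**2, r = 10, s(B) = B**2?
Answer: 12960000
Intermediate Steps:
d(c) = 36*c**2 (d(c) = 6**2*c**2 = 36*c**2)
d(r)**2 = (36*10**2)**2 = (36*100)**2 = 3600**2 = 12960000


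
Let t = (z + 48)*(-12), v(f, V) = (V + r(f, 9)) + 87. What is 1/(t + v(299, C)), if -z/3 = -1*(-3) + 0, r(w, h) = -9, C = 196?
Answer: -1/194 ≈ -0.0051546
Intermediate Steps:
v(f, V) = 78 + V (v(f, V) = (V - 9) + 87 = (-9 + V) + 87 = 78 + V)
z = -9 (z = -3*(-1*(-3) + 0) = -3*(3 + 0) = -3*3 = -9)
t = -468 (t = (-9 + 48)*(-12) = 39*(-12) = -468)
1/(t + v(299, C)) = 1/(-468 + (78 + 196)) = 1/(-468 + 274) = 1/(-194) = -1/194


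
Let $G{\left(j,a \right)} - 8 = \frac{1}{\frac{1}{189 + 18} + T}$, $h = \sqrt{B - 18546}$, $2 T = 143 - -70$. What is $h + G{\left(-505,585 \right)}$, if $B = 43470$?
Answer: $\frac{353158}{44093} + 2 \sqrt{6231} \approx 165.88$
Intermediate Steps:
$T = \frac{213}{2}$ ($T = \frac{143 - -70}{2} = \frac{143 + 70}{2} = \frac{1}{2} \cdot 213 = \frac{213}{2} \approx 106.5$)
$h = 2 \sqrt{6231}$ ($h = \sqrt{43470 - 18546} = \sqrt{24924} = 2 \sqrt{6231} \approx 157.87$)
$G{\left(j,a \right)} = \frac{353158}{44093}$ ($G{\left(j,a \right)} = 8 + \frac{1}{\frac{1}{189 + 18} + \frac{213}{2}} = 8 + \frac{1}{\frac{1}{207} + \frac{213}{2}} = 8 + \frac{1}{\frac{44093}{414}} = 8 + \frac{414}{44093} = \frac{353158}{44093}$)
$h + G{\left(-505,585 \right)} = 2 \sqrt{6231} + \frac{353158}{44093} = \frac{353158}{44093} + 2 \sqrt{6231}$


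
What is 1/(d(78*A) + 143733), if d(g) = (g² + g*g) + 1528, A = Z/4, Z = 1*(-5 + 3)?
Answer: 1/148303 ≈ 6.7430e-6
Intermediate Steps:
Z = -2 (Z = 1*(-2) = -2)
A = -½ (A = -2/4 = -2*¼ = -½ ≈ -0.50000)
d(g) = 1528 + 2*g² (d(g) = (g² + g²) + 1528 = 2*g² + 1528 = 1528 + 2*g²)
1/(d(78*A) + 143733) = 1/((1528 + 2*(78*(-½))²) + 143733) = 1/((1528 + 2*(-39)²) + 143733) = 1/((1528 + 2*1521) + 143733) = 1/((1528 + 3042) + 143733) = 1/(4570 + 143733) = 1/148303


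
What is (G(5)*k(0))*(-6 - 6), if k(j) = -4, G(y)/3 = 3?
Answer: 432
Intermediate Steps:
G(y) = 9 (G(y) = 3*3 = 9)
(G(5)*k(0))*(-6 - 6) = (9*(-4))*(-6 - 6) = -36*(-12) = 432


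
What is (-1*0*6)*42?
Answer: 0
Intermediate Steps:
(-1*0*6)*42 = (0*6)*42 = 0*42 = 0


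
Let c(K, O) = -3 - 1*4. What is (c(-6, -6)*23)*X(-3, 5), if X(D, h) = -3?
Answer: 483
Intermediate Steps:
c(K, O) = -7 (c(K, O) = -3 - 4 = -7)
(c(-6, -6)*23)*X(-3, 5) = -7*23*(-3) = -161*(-3) = 483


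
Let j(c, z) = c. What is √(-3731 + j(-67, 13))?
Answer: 3*I*√422 ≈ 61.628*I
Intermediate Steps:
√(-3731 + j(-67, 13)) = √(-3731 - 67) = √(-3798) = 3*I*√422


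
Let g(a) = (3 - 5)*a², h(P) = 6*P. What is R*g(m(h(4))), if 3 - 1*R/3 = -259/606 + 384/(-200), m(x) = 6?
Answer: -2916468/2525 ≈ -1155.0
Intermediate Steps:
R = 81013/5050 (R = 9 - 3*(-259/606 + 384/(-200)) = 9 - 3*(-259*1/606 + 384*(-1/200)) = 9 - 3*(-259/606 - 48/25) = 9 - 3*(-35563/15150) = 9 + 35563/5050 = 81013/5050 ≈ 16.042)
g(a) = -2*a²
R*g(m(h(4))) = 81013*(-2*6²)/5050 = 81013*(-2*36)/5050 = (81013/5050)*(-72) = -2916468/2525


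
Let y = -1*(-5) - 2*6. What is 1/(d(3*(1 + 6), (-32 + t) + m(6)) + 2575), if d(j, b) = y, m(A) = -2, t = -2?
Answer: 1/2568 ≈ 0.00038941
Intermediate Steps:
y = -7 (y = 5 - 12 = -7)
d(j, b) = -7
1/(d(3*(1 + 6), (-32 + t) + m(6)) + 2575) = 1/(-7 + 2575) = 1/2568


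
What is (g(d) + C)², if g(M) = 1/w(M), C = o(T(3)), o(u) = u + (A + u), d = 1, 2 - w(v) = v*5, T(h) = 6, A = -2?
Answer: 841/9 ≈ 93.444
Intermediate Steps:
w(v) = 2 - 5*v (w(v) = 2 - v*5 = 2 - 5*v)
o(u) = -2 + 2*u (o(u) = u + (-2 + u) = -2 + 2*u)
C = 10 (C = -2 + 2*6 = -2 + 12 = 10)
g(M) = 1/(2 - 5*M)
(g(d) + C)² = (-1/(-2 + 5*1) + 10)² = (-1/(-2 + 5) + 10)² = (-1/3 + 10)² = (-1*⅓ + 10)² = (-⅓ + 10)² = (29/3)² = 841/9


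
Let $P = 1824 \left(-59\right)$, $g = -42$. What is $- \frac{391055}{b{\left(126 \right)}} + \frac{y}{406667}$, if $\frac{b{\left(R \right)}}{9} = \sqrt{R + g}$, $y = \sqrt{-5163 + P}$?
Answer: $- \frac{55865 \sqrt{21}}{54} + \frac{3 i \sqrt{12531}}{406667} \approx -4740.8 + 0.0008258 i$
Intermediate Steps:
$P = -107616$
$y = 3 i \sqrt{12531}$ ($y = \sqrt{-5163 - 107616} = \sqrt{-112779} = 3 i \sqrt{12531} \approx 335.83 i$)
$b{\left(R \right)} = 9 \sqrt{-42 + R}$ ($b{\left(R \right)} = 9 \sqrt{R - 42} = 9 \sqrt{-42 + R}$)
$- \frac{391055}{b{\left(126 \right)}} + \frac{y}{406667} = - \frac{391055}{9 \sqrt{-42 + 126}} + \frac{3 i \sqrt{12531}}{406667} = - \frac{391055}{9 \sqrt{84}} + 3 i \sqrt{12531} \cdot \frac{1}{406667} = - \frac{391055}{9 \cdot 2 \sqrt{21}} + \frac{3 i \sqrt{12531}}{406667} = - \frac{391055}{18 \sqrt{21}} + \frac{3 i \sqrt{12531}}{406667} = - 391055 \frac{\sqrt{21}}{378} + \frac{3 i \sqrt{12531}}{406667} = - \frac{55865 \sqrt{21}}{54} + \frac{3 i \sqrt{12531}}{406667}$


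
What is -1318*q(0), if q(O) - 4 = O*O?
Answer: -5272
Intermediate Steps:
q(O) = 4 + O**2 (q(O) = 4 + O*O = 4 + O**2)
-1318*q(0) = -1318*(4 + 0**2) = -1318*(4 + 0) = -1318*4 = -5272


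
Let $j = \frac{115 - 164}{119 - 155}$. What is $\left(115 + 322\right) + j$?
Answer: $\frac{15781}{36} \approx 438.36$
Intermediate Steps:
$j = \frac{49}{36}$ ($j = - \frac{49}{-36} = \left(-49\right) \left(- \frac{1}{36}\right) = \frac{49}{36} \approx 1.3611$)
$\left(115 + 322\right) + j = \left(115 + 322\right) + \frac{49}{36} = 437 + \frac{49}{36} = \frac{15781}{36}$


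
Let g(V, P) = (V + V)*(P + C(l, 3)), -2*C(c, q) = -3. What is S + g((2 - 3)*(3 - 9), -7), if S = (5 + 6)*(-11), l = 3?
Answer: -187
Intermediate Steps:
S = -121 (S = 11*(-11) = -121)
C(c, q) = 3/2 (C(c, q) = -1/2*(-3) = 3/2)
g(V, P) = 2*V*(3/2 + P) (g(V, P) = (V + V)*(P + 3/2) = (2*V)*(3/2 + P) = 2*V*(3/2 + P))
S + g((2 - 3)*(3 - 9), -7) = -121 + ((2 - 3)*(3 - 9))*(3 + 2*(-7)) = -121 + (-1*(-6))*(3 - 14) = -121 + 6*(-11) = -121 - 66 = -187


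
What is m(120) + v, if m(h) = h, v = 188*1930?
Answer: 362960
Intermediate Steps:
v = 362840
m(120) + v = 120 + 362840 = 362960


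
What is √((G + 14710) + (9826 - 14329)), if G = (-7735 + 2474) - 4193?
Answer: √753 ≈ 27.441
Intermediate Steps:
G = -9454 (G = -5261 - 4193 = -9454)
√((G + 14710) + (9826 - 14329)) = √((-9454 + 14710) + (9826 - 14329)) = √(5256 - 4503) = √753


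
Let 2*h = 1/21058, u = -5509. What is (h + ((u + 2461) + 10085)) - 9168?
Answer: -89749195/42116 ≈ -2131.0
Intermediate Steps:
h = 1/42116 (h = (1/2)/21058 = (1/2)*(1/21058) = 1/42116 ≈ 2.3744e-5)
(h + ((u + 2461) + 10085)) - 9168 = (1/42116 + ((-5509 + 2461) + 10085)) - 9168 = (1/42116 + (-3048 + 10085)) - 9168 = (1/42116 + 7037) - 9168 = 296370293/42116 - 9168 = -89749195/42116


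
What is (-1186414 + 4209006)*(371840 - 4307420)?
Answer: -11895652623360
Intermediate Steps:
(-1186414 + 4209006)*(371840 - 4307420) = 3022592*(-3935580) = -11895652623360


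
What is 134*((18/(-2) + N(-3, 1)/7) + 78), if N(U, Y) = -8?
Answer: 63650/7 ≈ 9092.9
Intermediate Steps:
134*((18/(-2) + N(-3, 1)/7) + 78) = 134*((18/(-2) - 8/7) + 78) = 134*((18*(-½) - 8*⅐) + 78) = 134*((-9 - 8/7) + 78) = 134*(-71/7 + 78) = 134*(475/7) = 63650/7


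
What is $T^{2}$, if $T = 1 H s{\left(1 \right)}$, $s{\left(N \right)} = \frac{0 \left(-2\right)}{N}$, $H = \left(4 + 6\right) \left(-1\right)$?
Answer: $0$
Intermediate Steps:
$H = -10$ ($H = 10 \left(-1\right) = -10$)
$s{\left(N \right)} = 0$ ($s{\left(N \right)} = \frac{0}{N} = 0$)
$T = 0$ ($T = 1 \left(-10\right) 0 = \left(-10\right) 0 = 0$)
$T^{2} = 0^{2} = 0$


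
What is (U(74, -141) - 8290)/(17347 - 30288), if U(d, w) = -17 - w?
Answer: 8166/12941 ≈ 0.63102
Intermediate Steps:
(U(74, -141) - 8290)/(17347 - 30288) = ((-17 - 1*(-141)) - 8290)/(17347 - 30288) = ((-17 + 141) - 8290)/(-12941) = (124 - 8290)*(-1/12941) = -8166*(-1/12941) = 8166/12941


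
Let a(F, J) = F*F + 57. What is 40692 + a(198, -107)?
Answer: 79953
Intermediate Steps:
a(F, J) = 57 + F² (a(F, J) = F² + 57 = 57 + F²)
40692 + a(198, -107) = 40692 + (57 + 198²) = 40692 + (57 + 39204) = 40692 + 39261 = 79953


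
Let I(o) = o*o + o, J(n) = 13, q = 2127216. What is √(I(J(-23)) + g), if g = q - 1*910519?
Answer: √1216879 ≈ 1103.1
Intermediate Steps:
I(o) = o + o² (I(o) = o² + o = o + o²)
g = 1216697 (g = 2127216 - 1*910519 = 2127216 - 910519 = 1216697)
√(I(J(-23)) + g) = √(13*(1 + 13) + 1216697) = √(13*14 + 1216697) = √(182 + 1216697) = √1216879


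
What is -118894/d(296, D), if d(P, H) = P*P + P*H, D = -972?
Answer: 59447/100048 ≈ 0.59418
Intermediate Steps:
d(P, H) = P**2 + H*P
-118894/d(296, D) = -118894*1/(296*(-972 + 296)) = -118894/(296*(-676)) = -118894/(-200096) = -118894*(-1/200096) = 59447/100048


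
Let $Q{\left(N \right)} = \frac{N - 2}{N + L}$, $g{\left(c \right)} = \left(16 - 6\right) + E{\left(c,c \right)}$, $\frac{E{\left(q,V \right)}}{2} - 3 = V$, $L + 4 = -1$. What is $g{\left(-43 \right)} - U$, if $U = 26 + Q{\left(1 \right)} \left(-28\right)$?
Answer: $-89$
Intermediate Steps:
$L = -5$ ($L = -4 - 1 = -5$)
$E{\left(q,V \right)} = 6 + 2 V$
$g{\left(c \right)} = 16 + 2 c$ ($g{\left(c \right)} = \left(16 - 6\right) + \left(6 + 2 c\right) = 10 + \left(6 + 2 c\right) = 16 + 2 c$)
$Q{\left(N \right)} = \frac{-2 + N}{-5 + N}$ ($Q{\left(N \right)} = \frac{N - 2}{N - 5} = \frac{-2 + N}{-5 + N}$)
$U = 19$ ($U = 26 + \frac{-2 + 1}{-5 + 1} \left(-28\right) = 26 + \frac{1}{-4} \left(-1\right) \left(-28\right) = 26 + \left(- \frac{1}{4}\right) \left(-1\right) \left(-28\right) = 26 + \frac{1}{4} \left(-28\right) = 26 - 7 = 19$)
$g{\left(-43 \right)} - U = \left(16 + 2 \left(-43\right)\right) - 19 = \left(16 - 86\right) - 19 = -70 - 19 = -89$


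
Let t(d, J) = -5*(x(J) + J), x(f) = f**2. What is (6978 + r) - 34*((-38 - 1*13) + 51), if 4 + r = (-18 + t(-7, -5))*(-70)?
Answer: 15234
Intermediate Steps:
t(d, J) = -5*J - 5*J**2 (t(d, J) = -5*(J**2 + J) = -5*(J + J**2) = -5*J - 5*J**2)
r = 8256 (r = -4 + (-18 + 5*(-5)*(-1 - 1*(-5)))*(-70) = -4 + (-18 + 5*(-5)*(-1 + 5))*(-70) = -4 + (-18 + 5*(-5)*4)*(-70) = -4 + (-18 - 100)*(-70) = -4 - 118*(-70) = -4 + 8260 = 8256)
(6978 + r) - 34*((-38 - 1*13) + 51) = (6978 + 8256) - 34*((-38 - 1*13) + 51) = 15234 - 34*((-38 - 13) + 51) = 15234 - 34*(-51 + 51) = 15234 - 34*0 = 15234 + 0 = 15234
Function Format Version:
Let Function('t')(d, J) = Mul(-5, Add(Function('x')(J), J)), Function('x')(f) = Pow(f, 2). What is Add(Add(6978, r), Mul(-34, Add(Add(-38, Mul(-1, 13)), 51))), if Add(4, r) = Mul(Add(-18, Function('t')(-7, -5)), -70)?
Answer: 15234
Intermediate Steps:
Function('t')(d, J) = Add(Mul(-5, J), Mul(-5, Pow(J, 2))) (Function('t')(d, J) = Mul(-5, Add(Pow(J, 2), J)) = Mul(-5, Add(J, Pow(J, 2))) = Add(Mul(-5, J), Mul(-5, Pow(J, 2))))
r = 8256 (r = Add(-4, Mul(Add(-18, Mul(5, -5, Add(-1, Mul(-1, -5)))), -70)) = Add(-4, Mul(Add(-18, Mul(5, -5, Add(-1, 5))), -70)) = Add(-4, Mul(Add(-18, Mul(5, -5, 4)), -70)) = Add(-4, Mul(Add(-18, -100), -70)) = Add(-4, Mul(-118, -70)) = Add(-4, 8260) = 8256)
Add(Add(6978, r), Mul(-34, Add(Add(-38, Mul(-1, 13)), 51))) = Add(Add(6978, 8256), Mul(-34, Add(Add(-38, Mul(-1, 13)), 51))) = Add(15234, Mul(-34, Add(Add(-38, -13), 51))) = Add(15234, Mul(-34, Add(-51, 51))) = Add(15234, Mul(-34, 0)) = Add(15234, 0) = 15234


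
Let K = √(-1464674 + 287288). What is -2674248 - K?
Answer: -2674248 - 17*I*√4074 ≈ -2.6742e+6 - 1085.1*I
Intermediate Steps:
K = 17*I*√4074 (K = √(-1177386) = 17*I*√4074 ≈ 1085.1*I)
-2674248 - K = -2674248 - 17*I*√4074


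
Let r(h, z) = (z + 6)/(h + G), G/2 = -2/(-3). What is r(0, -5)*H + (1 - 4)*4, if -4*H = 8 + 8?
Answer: -15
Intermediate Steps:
G = 4/3 (G = 2*(-2/(-3)) = 2*(-2*(-⅓)) = 2*(⅔) = 4/3 ≈ 1.3333)
H = -4 (H = -(8 + 8)/4 = -¼*16 = -4)
r(h, z) = (6 + z)/(4/3 + h) (r(h, z) = (z + 6)/(h + 4/3) = (6 + z)/(4/3 + h))
r(0, -5)*H + (1 - 4)*4 = (3*(6 - 5)/(4 + 3*0))*(-4) + (1 - 4)*4 = (3*1/(4 + 0))*(-4) - 3*4 = (3*1/4)*(-4) - 12 = (3*(¼)*1)*(-4) - 12 = (¾)*(-4) - 12 = -3 - 12 = -15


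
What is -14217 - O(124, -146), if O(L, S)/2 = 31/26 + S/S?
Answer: -184878/13 ≈ -14221.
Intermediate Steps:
O(L, S) = 57/13 (O(L, S) = 2*(31/26 + S/S) = 2*(31*(1/26) + 1) = 2*(31/26 + 1) = 2*(57/26) = 57/13)
-14217 - O(124, -146) = -14217 - 1*57/13 = -14217 - 57/13 = -184878/13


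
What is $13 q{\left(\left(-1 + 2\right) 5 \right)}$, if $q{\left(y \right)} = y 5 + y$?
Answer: $390$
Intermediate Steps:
$q{\left(y \right)} = 6 y$ ($q{\left(y \right)} = 5 y + y = 6 y$)
$13 q{\left(\left(-1 + 2\right) 5 \right)} = 13 \cdot 6 \left(-1 + 2\right) 5 = 13 \cdot 6 \cdot 1 \cdot 5 = 13 \cdot 6 \cdot 5 = 13 \cdot 30 = 390$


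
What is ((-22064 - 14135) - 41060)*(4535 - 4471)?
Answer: -4944576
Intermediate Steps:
((-22064 - 14135) - 41060)*(4535 - 4471) = (-36199 - 41060)*64 = -77259*64 = -4944576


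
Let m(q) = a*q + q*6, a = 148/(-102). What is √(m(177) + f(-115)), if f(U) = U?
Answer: √199461/17 ≈ 26.271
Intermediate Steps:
a = -74/51 (a = 148*(-1/102) = -74/51 ≈ -1.4510)
m(q) = 232*q/51 (m(q) = -74*q/51 + q*6 = -74*q/51 + 6*q = 232*q/51)
√(m(177) + f(-115)) = √((232/51)*177 - 115) = √(13688/17 - 115) = √(11733/17) = √199461/17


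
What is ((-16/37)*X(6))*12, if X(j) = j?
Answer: -1152/37 ≈ -31.135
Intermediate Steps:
((-16/37)*X(6))*12 = (-16/37*6)*12 = (-16*1/37*6)*12 = -16/37*6*12 = -96/37*12 = -1152/37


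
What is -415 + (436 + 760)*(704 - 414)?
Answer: 346425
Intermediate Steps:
-415 + (436 + 760)*(704 - 414) = -415 + 1196*290 = -415 + 346840 = 346425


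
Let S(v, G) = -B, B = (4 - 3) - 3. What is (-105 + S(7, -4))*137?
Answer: -14111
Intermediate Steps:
B = -2 (B = 1 - 3 = -2)
S(v, G) = 2 (S(v, G) = -1*(-2) = 2)
(-105 + S(7, -4))*137 = (-105 + 2)*137 = -103*137 = -14111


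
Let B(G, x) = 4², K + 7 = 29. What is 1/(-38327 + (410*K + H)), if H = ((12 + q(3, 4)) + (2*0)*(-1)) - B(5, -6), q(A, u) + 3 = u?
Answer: -1/29310 ≈ -3.4118e-5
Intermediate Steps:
q(A, u) = -3 + u
K = 22 (K = -7 + 29 = 22)
B(G, x) = 16
H = -3 (H = ((12 + (-3 + 4)) + (2*0)*(-1)) - 1*16 = ((12 + 1) + 0*(-1)) - 16 = (13 + 0) - 16 = 13 - 16 = -3)
1/(-38327 + (410*K + H)) = 1/(-38327 + (410*22 - 3)) = 1/(-38327 + (9020 - 3)) = 1/(-38327 + 9017) = 1/(-29310) = -1/29310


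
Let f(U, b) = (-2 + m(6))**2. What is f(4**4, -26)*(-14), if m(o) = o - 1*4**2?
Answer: -2016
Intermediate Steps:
m(o) = -16 + o (m(o) = o - 1*16 = o - 16 = -16 + o)
f(U, b) = 144 (f(U, b) = (-2 + (-16 + 6))**2 = (-2 - 10)**2 = (-12)**2 = 144)
f(4**4, -26)*(-14) = 144*(-14) = -2016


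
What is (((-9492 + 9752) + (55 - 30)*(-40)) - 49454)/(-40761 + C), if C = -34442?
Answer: 50194/75203 ≈ 0.66745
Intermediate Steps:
(((-9492 + 9752) + (55 - 30)*(-40)) - 49454)/(-40761 + C) = (((-9492 + 9752) + (55 - 30)*(-40)) - 49454)/(-40761 - 34442) = ((260 + 25*(-40)) - 49454)/(-75203) = ((260 - 1000) - 49454)*(-1/75203) = (-740 - 49454)*(-1/75203) = -50194*(-1/75203) = 50194/75203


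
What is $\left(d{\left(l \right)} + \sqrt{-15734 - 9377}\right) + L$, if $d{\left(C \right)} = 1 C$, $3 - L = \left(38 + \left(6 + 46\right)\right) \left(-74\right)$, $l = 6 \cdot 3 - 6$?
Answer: $6675 + i \sqrt{25111} \approx 6675.0 + 158.46 i$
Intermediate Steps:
$l = 12$ ($l = 18 - 6 = 12$)
$L = 6663$ ($L = 3 - \left(38 + \left(6 + 46\right)\right) \left(-74\right) = 3 - \left(38 + 52\right) \left(-74\right) = 3 - 90 \left(-74\right) = 3 - -6660 = 3 + 6660 = 6663$)
$d{\left(C \right)} = C$
$\left(d{\left(l \right)} + \sqrt{-15734 - 9377}\right) + L = \left(12 + \sqrt{-15734 - 9377}\right) + 6663 = \left(12 + \sqrt{-25111}\right) + 6663 = \left(12 + i \sqrt{25111}\right) + 6663 = 6675 + i \sqrt{25111}$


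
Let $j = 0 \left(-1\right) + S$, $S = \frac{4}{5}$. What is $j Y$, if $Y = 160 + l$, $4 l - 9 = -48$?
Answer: $\frac{601}{5} \approx 120.2$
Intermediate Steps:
$l = - \frac{39}{4}$ ($l = \frac{9}{4} + \frac{1}{4} \left(-48\right) = \frac{9}{4} - 12 = - \frac{39}{4} \approx -9.75$)
$S = \frac{4}{5}$ ($S = 4 \cdot \frac{1}{5} = \frac{4}{5} \approx 0.8$)
$j = \frac{4}{5}$ ($j = 0 \left(-1\right) + \frac{4}{5} = 0 + \frac{4}{5} = \frac{4}{5} \approx 0.8$)
$Y = \frac{601}{4}$ ($Y = 160 - \frac{39}{4} = \frac{601}{4} \approx 150.25$)
$j Y = \frac{4}{5} \cdot \frac{601}{4} = \frac{601}{5}$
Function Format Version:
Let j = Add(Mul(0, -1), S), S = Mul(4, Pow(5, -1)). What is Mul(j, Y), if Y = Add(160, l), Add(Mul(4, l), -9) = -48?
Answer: Rational(601, 5) ≈ 120.20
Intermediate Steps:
l = Rational(-39, 4) (l = Add(Rational(9, 4), Mul(Rational(1, 4), -48)) = Add(Rational(9, 4), -12) = Rational(-39, 4) ≈ -9.7500)
S = Rational(4, 5) (S = Mul(4, Rational(1, 5)) = Rational(4, 5) ≈ 0.80000)
j = Rational(4, 5) (j = Add(Mul(0, -1), Rational(4, 5)) = Add(0, Rational(4, 5)) = Rational(4, 5) ≈ 0.80000)
Y = Rational(601, 4) (Y = Add(160, Rational(-39, 4)) = Rational(601, 4) ≈ 150.25)
Mul(j, Y) = Mul(Rational(4, 5), Rational(601, 4)) = Rational(601, 5)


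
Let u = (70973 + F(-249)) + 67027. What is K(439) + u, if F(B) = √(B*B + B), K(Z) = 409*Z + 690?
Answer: 318241 + 2*√15438 ≈ 3.1849e+5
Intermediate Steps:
K(Z) = 690 + 409*Z
F(B) = √(B + B²) (F(B) = √(B² + B) = √(B + B²))
u = 138000 + 2*√15438 (u = (70973 + √(-249*(1 - 249))) + 67027 = (70973 + √(-249*(-248))) + 67027 = (70973 + √61752) + 67027 = (70973 + 2*√15438) + 67027 = 138000 + 2*√15438 ≈ 1.3825e+5)
K(439) + u = (690 + 409*439) + (138000 + 2*√15438) = (690 + 179551) + (138000 + 2*√15438) = 180241 + (138000 + 2*√15438) = 318241 + 2*√15438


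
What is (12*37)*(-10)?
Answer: -4440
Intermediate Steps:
(12*37)*(-10) = 444*(-10) = -4440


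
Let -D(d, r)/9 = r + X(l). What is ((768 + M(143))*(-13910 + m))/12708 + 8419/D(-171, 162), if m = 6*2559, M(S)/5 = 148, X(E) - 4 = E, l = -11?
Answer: 81408233/492435 ≈ 165.32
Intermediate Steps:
X(E) = 4 + E
M(S) = 740 (M(S) = 5*148 = 740)
m = 15354
D(d, r) = 63 - 9*r (D(d, r) = -9*(r + (4 - 11)) = -9*(r - 7) = -9*(-7 + r) = 63 - 9*r)
((768 + M(143))*(-13910 + m))/12708 + 8419/D(-171, 162) = ((768 + 740)*(-13910 + 15354))/12708 + 8419/(63 - 9*162) = (1508*1444)*(1/12708) + 8419/(63 - 1458) = 2177552*(1/12708) + 8419/(-1395) = 544388/3177 + 8419*(-1/1395) = 544388/3177 - 8419/1395 = 81408233/492435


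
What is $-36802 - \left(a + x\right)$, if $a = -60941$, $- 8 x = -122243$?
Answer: $\frac{70869}{8} \approx 8858.6$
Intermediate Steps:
$x = \frac{122243}{8}$ ($x = \left(- \frac{1}{8}\right) \left(-122243\right) = \frac{122243}{8} \approx 15280.0$)
$-36802 - \left(a + x\right) = -36802 - \left(-60941 + \frac{122243}{8}\right) = -36802 - - \frac{365285}{8} = -36802 + \frac{365285}{8} = \frac{70869}{8}$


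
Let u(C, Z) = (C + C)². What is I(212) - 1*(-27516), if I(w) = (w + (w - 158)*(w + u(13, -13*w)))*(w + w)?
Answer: 20449052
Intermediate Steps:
u(C, Z) = 4*C² (u(C, Z) = (2*C)² = 4*C²)
I(w) = 2*w*(w + (-158 + w)*(676 + w)) (I(w) = (w + (w - 158)*(w + 4*13²))*(w + w) = (w + (-158 + w)*(w + 4*169))*(2*w) = (w + (-158 + w)*(w + 676))*(2*w) = (w + (-158 + w)*(676 + w))*(2*w) = 2*w*(w + (-158 + w)*(676 + w)))
I(212) - 1*(-27516) = 2*212*(-106808 + 212² + 519*212) - 1*(-27516) = 2*212*(-106808 + 44944 + 110028) + 27516 = 2*212*48164 + 27516 = 20421536 + 27516 = 20449052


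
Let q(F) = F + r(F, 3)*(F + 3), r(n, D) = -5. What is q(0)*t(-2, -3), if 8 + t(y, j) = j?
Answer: 165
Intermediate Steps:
t(y, j) = -8 + j
q(F) = -15 - 4*F (q(F) = F - 5*(F + 3) = F - 5*(3 + F) = F + (-15 - 5*F) = -15 - 4*F)
q(0)*t(-2, -3) = (-15 - 4*0)*(-8 - 3) = (-15 + 0)*(-11) = -15*(-11) = 165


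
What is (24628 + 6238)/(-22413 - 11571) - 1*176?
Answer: -3006025/16992 ≈ -176.91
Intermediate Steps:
(24628 + 6238)/(-22413 - 11571) - 1*176 = 30866/(-33984) - 176 = 30866*(-1/33984) - 176 = -15433/16992 - 176 = -3006025/16992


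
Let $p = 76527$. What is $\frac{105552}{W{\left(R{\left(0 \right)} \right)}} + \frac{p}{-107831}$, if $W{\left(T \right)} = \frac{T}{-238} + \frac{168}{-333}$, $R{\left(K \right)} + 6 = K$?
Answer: $- \frac{150342386290245}{682678061} \approx -2.2022 \cdot 10^{5}$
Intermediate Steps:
$R{\left(K \right)} = -6 + K$
$W{\left(T \right)} = - \frac{56}{111} - \frac{T}{238}$ ($W{\left(T \right)} = T \left(- \frac{1}{238}\right) + 168 \left(- \frac{1}{333}\right) = - \frac{T}{238} - \frac{56}{111} = - \frac{56}{111} - \frac{T}{238}$)
$\frac{105552}{W{\left(R{\left(0 \right)} \right)}} + \frac{p}{-107831} = \frac{105552}{- \frac{56}{111} - \frac{-6 + 0}{238}} + \frac{76527}{-107831} = \frac{105552}{- \frac{56}{111} - - \frac{3}{119}} + 76527 \left(- \frac{1}{107831}\right) = \frac{105552}{- \frac{56}{111} + \frac{3}{119}} - \frac{76527}{107831} = \frac{105552}{- \frac{6331}{13209}} - \frac{76527}{107831} = 105552 \left(- \frac{13209}{6331}\right) - \frac{76527}{107831} = - \frac{1394236368}{6331} - \frac{76527}{107831} = - \frac{150342386290245}{682678061}$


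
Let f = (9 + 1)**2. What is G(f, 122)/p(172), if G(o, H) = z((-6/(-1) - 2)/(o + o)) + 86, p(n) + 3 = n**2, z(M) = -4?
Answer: 82/29581 ≈ 0.0027720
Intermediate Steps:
f = 100 (f = 10**2 = 100)
p(n) = -3 + n**2
G(o, H) = 82 (G(o, H) = -4 + 86 = 82)
G(f, 122)/p(172) = 82/(-3 + 172**2) = 82/(-3 + 29584) = 82/29581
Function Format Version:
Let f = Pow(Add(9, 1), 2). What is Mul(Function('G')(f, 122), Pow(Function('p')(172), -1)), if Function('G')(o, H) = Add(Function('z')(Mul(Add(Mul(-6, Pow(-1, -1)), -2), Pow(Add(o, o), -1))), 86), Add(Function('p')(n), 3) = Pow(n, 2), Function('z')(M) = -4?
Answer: Rational(82, 29581) ≈ 0.0027720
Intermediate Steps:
f = 100 (f = Pow(10, 2) = 100)
Function('p')(n) = Add(-3, Pow(n, 2))
Function('G')(o, H) = 82 (Function('G')(o, H) = Add(-4, 86) = 82)
Mul(Function('G')(f, 122), Pow(Function('p')(172), -1)) = Mul(82, Pow(Add(-3, Pow(172, 2)), -1)) = Mul(82, Pow(Add(-3, 29584), -1)) = Mul(82, Pow(29581, -1)) = Mul(82, Rational(1, 29581)) = Rational(82, 29581)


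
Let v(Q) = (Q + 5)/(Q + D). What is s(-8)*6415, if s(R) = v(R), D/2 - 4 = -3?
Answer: 6415/2 ≈ 3207.5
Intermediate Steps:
D = 2 (D = 8 + 2*(-3) = 8 - 6 = 2)
v(Q) = (5 + Q)/(2 + Q) (v(Q) = (Q + 5)/(Q + 2) = (5 + Q)/(2 + Q))
s(R) = (5 + R)/(2 + R)
s(-8)*6415 = ((5 - 8)/(2 - 8))*6415 = (-3/(-6))*6415 = -1/6*(-3)*6415 = (1/2)*6415 = 6415/2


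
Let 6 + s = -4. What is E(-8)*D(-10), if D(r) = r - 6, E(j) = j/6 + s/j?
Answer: 4/3 ≈ 1.3333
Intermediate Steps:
s = -10 (s = -6 - 4 = -10)
E(j) = -10/j + j/6 (E(j) = j/6 - 10/j = -10/j + j/6)
D(r) = -6 + r
E(-8)*D(-10) = (-10/(-8) + (1/6)*(-8))*(-6 - 10) = (-10*(-1/8) - 4/3)*(-16) = (5/4 - 4/3)*(-16) = -1/12*(-16) = 4/3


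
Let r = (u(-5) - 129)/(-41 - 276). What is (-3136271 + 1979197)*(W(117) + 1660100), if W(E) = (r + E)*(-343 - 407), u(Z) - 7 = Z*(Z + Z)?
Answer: -576663639340300/317 ≈ -1.8191e+12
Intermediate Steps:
u(Z) = 7 + 2*Z**2 (u(Z) = 7 + Z*(Z + Z) = 7 + Z*(2*Z) = 7 + 2*Z**2)
r = 72/317 (r = ((7 + 2*(-5)**2) - 129)/(-41 - 276) = ((7 + 2*25) - 129)/(-317) = ((7 + 50) - 129)*(-1/317) = (57 - 129)*(-1/317) = -72*(-1/317) = 72/317 ≈ 0.22713)
W(E) = -54000/317 - 750*E (W(E) = (72/317 + E)*(-343 - 407) = (72/317 + E)*(-750) = -54000/317 - 750*E)
(-3136271 + 1979197)*(W(117) + 1660100) = (-3136271 + 1979197)*((-54000/317 - 750*117) + 1660100) = -1157074*((-54000/317 - 87750) + 1660100) = -1157074*(-27870750/317 + 1660100) = -1157074*498380950/317 = -576663639340300/317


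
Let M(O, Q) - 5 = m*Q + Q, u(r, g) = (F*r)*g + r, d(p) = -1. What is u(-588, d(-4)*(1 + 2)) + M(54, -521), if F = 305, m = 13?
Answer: 530143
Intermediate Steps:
u(r, g) = r + 305*g*r (u(r, g) = (305*r)*g + r = 305*g*r + r = r + 305*g*r)
M(O, Q) = 5 + 14*Q (M(O, Q) = 5 + (13*Q + Q) = 5 + 14*Q)
u(-588, d(-4)*(1 + 2)) + M(54, -521) = -588*(1 + 305*(-(1 + 2))) + (5 + 14*(-521)) = -588*(1 + 305*(-1*3)) + (5 - 7294) = -588*(1 + 305*(-3)) - 7289 = -588*(1 - 915) - 7289 = -588*(-914) - 7289 = 537432 - 7289 = 530143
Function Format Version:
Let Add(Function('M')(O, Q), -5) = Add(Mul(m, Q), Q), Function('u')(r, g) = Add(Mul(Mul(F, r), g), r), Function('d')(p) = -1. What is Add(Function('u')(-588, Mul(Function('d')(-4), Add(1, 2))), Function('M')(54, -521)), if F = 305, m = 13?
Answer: 530143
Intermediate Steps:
Function('u')(r, g) = Add(r, Mul(305, g, r)) (Function('u')(r, g) = Add(Mul(Mul(305, r), g), r) = Add(Mul(305, g, r), r) = Add(r, Mul(305, g, r)))
Function('M')(O, Q) = Add(5, Mul(14, Q)) (Function('M')(O, Q) = Add(5, Add(Mul(13, Q), Q)) = Add(5, Mul(14, Q)))
Add(Function('u')(-588, Mul(Function('d')(-4), Add(1, 2))), Function('M')(54, -521)) = Add(Mul(-588, Add(1, Mul(305, Mul(-1, Add(1, 2))))), Add(5, Mul(14, -521))) = Add(Mul(-588, Add(1, Mul(305, Mul(-1, 3)))), Add(5, -7294)) = Add(Mul(-588, Add(1, Mul(305, -3))), -7289) = Add(Mul(-588, Add(1, -915)), -7289) = Add(Mul(-588, -914), -7289) = Add(537432, -7289) = 530143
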